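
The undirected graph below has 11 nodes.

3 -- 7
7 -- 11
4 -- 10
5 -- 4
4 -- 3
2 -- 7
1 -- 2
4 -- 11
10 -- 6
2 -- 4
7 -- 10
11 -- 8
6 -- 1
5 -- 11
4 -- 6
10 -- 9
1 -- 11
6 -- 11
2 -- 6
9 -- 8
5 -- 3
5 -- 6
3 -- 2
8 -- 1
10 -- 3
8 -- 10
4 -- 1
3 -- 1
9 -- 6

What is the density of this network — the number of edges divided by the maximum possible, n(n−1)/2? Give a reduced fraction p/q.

29/55

There are 29 edges and 11 nodes, so the maximum possible is C(11,2) = 55.
Density = 29/55.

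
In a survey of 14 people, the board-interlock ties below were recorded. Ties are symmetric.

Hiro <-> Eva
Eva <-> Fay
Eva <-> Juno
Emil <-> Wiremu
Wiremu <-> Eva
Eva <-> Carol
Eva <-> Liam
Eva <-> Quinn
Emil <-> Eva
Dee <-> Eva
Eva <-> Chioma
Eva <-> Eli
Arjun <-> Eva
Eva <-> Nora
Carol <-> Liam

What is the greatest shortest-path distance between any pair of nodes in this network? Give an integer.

Eccentricity of each node (its greatest distance to any other): Arjun:2, Carol:2, Chioma:2, Dee:2, Eli:2, Emil:2, Eva:1, Fay:2, Hiro:2, Juno:2, Liam:2, Nora:2, Quinn:2, Wiremu:2.
The maximum eccentricity is 2, realized for instance by the pair Eli–Carol via Eli – Eva – Carol. So the diameter is 2.

2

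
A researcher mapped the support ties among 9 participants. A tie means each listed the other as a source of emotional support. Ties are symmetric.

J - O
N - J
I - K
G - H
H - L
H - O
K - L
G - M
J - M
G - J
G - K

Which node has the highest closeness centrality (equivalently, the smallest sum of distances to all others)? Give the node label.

G

Farness (sum of distances to all others) for each node — G:12, H:15, I:22, J:14, K:15, L:18, M:16, N:21, O:17.
The smallest farness is 12, for G, so G has the highest closeness.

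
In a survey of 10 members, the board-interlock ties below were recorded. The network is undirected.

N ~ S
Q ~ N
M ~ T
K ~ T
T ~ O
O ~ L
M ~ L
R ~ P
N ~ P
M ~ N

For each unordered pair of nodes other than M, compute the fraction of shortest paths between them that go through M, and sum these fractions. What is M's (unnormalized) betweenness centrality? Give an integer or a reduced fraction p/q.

Pairs whose geodesics pass through M — K–S: 1; K–P: 1; K–L: 1/2; K–R: 1; K–N: 1; K–Q: 1; S–L: 1; S–T: 1; S–O: 2/2; P–L: 1; P–T: 1; P–O: 2/2; L–R: 1; L–T: 1/2 … (+8 more pairs).
All other pairs contribute 0.
Summing the contributions gives betweenness(M) = 21.

21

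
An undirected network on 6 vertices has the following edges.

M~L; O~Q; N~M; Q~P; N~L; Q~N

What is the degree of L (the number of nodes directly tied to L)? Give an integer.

L is directly tied to M and N. That is 2 neighbors, so the degree of L is 2.

2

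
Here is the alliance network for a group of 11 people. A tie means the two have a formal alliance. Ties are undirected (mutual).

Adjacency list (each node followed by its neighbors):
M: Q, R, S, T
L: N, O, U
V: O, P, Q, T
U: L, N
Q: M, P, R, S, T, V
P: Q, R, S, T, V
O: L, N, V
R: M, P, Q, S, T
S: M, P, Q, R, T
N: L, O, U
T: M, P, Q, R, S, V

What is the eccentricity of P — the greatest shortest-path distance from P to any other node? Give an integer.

4

Distances from P: L:3, M:2, N:3, O:2, Q:1, R:1, S:1, T:1, U:4, V:1.
The largest is 4 (to U), so the eccentricity of P is 4.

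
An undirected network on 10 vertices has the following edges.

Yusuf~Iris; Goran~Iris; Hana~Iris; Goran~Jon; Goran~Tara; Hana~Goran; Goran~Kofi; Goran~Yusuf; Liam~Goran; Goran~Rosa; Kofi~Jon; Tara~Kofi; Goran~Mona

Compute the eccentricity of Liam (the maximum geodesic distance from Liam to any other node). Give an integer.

Distances from Liam: Goran:1, Hana:2, Iris:2, Jon:2, Kofi:2, Mona:2, Rosa:2, Tara:2, Yusuf:2.
The largest is 2 (to Tara, Hana, Rosa, Kofi, Iris, Jon, Mona, and Yusuf), so the eccentricity of Liam is 2.

2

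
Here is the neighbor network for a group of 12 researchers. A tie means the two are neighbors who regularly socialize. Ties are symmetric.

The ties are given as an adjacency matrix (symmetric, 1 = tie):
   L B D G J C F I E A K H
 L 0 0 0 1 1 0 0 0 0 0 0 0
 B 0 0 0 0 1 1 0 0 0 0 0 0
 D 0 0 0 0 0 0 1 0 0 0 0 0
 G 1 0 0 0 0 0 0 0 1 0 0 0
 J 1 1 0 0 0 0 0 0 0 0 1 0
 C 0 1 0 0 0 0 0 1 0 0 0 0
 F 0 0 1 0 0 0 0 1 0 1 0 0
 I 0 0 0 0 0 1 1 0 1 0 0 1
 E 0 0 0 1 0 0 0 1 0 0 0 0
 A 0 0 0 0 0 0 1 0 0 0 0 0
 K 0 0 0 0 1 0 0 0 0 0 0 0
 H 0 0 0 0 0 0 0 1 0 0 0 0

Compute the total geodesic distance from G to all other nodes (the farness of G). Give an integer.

29

Distances from G: A:4, B:3, C:3, D:4, E:1, F:3, H:3, I:2, J:2, K:3, L:1.
Sum = 4 + 3 + 3 + 4 + 1 + 3 + 3 + 2 + 2 + 3 + 1 = 29.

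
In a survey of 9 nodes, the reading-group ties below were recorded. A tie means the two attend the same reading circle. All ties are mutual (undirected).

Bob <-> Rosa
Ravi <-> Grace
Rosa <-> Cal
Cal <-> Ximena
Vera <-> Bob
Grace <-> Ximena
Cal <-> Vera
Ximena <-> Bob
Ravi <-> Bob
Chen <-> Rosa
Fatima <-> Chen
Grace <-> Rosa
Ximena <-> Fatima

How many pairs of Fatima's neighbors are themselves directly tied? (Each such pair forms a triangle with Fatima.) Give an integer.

Fatima's neighbors are Chen and Ximena, but none of them are tied to each other, so no triangle contains Fatima.

0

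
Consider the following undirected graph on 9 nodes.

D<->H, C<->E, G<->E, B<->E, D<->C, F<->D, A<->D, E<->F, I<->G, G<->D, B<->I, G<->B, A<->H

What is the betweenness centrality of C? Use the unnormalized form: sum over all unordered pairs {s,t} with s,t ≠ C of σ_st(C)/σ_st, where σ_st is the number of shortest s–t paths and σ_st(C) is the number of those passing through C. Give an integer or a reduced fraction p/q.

1

Pairs whose geodesics pass through C — D–E: 1/3; A–E: 1/3; H–E: 1/3.
All other pairs contribute 0.
Summing the contributions gives betweenness(C) = 1.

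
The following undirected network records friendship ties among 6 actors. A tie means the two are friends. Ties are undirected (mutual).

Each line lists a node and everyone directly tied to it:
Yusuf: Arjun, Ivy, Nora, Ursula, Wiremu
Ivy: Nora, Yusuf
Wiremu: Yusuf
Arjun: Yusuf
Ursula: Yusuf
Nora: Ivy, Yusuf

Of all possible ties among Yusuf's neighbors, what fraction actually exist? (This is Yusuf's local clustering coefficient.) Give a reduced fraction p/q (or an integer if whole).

Yusuf's neighbors: Arjun, Ivy, Nora, Ursula, and Wiremu (k = 5).
Possible neighbor pairs: C(5,2) = 10. Edges among them: Ivy–Nora → e = 1.
Clustering(Yusuf) = 1/10.

1/10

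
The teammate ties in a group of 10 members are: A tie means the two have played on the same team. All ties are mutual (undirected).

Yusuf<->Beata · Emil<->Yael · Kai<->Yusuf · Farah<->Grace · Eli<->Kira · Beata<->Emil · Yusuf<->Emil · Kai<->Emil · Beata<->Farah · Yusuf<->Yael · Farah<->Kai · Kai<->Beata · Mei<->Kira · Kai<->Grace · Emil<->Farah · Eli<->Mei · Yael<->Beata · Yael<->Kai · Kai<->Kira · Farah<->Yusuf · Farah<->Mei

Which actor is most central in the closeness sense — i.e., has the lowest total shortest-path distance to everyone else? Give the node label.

Farness (sum of distances to all others) for each node — Beata:14, Eli:21, Emil:14, Farah:12, Grace:17, Kai:11, Kira:15, Mei:16, Yael:16, Yusuf:14.
The smallest farness is 11, for Kai, so Kai has the highest closeness.

Kai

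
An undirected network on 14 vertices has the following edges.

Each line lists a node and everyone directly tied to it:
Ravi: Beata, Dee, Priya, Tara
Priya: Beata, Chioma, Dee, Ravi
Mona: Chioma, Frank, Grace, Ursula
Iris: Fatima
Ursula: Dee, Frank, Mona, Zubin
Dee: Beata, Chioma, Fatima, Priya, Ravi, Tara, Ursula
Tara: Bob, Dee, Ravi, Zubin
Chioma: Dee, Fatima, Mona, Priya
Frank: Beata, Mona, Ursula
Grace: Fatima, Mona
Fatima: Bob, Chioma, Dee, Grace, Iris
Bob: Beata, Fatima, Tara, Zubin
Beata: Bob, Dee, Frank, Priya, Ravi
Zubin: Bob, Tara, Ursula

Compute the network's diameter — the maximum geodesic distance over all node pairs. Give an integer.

4

Eccentricity of each node (its greatest distance to any other): Beata:3, Bob:3, Chioma:3, Dee:2, Fatima:3, Frank:4, Grace:3, Iris:4, Mona:3, Priya:3, Ravi:3, Tara:3, Ursula:3, Zubin:3.
The maximum eccentricity is 4, realized for instance by the pair Frank–Iris via Frank – Mona – Grace – Fatima – Iris. So the diameter is 4.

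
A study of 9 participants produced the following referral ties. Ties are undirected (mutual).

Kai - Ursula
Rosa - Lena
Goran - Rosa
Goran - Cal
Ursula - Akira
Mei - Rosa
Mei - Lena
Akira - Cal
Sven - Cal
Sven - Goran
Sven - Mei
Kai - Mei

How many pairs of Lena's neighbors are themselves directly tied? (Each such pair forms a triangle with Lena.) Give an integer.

1

Lena's neighbors: Mei and Rosa.
Neighbor pairs that are themselves tied: Lena–Mei–Rosa. Each forms one triangle with Lena, for 1 in total.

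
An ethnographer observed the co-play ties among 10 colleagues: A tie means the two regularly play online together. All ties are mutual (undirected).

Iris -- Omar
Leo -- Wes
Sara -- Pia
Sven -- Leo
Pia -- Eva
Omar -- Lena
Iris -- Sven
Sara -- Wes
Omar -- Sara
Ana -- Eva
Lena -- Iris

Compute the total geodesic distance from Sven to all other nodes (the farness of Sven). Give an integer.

26

Distances from Sven: Ana:6, Eva:5, Iris:1, Lena:2, Leo:1, Omar:2, Pia:4, Sara:3, Wes:2.
Sum = 6 + 5 + 1 + 2 + 1 + 2 + 4 + 3 + 2 = 26.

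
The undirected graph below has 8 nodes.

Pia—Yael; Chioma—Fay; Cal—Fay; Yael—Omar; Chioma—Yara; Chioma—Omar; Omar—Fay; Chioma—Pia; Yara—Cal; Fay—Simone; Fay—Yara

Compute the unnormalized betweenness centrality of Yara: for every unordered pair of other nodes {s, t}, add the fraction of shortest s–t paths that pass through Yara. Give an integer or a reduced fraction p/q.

1

Pairs whose geodesics pass through Yara — Pia–Cal: 1/2; Cal–Chioma: 1/2.
All other pairs contribute 0.
Summing the contributions gives betweenness(Yara) = 1.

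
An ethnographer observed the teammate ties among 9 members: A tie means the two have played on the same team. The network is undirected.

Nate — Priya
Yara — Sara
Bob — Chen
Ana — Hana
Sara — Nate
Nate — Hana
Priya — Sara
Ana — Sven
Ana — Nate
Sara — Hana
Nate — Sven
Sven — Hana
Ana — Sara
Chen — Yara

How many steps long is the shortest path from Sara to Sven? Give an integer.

2

One shortest route is Sara – Nate – Sven, which uses 2 edges, and Sara and Sven are not directly tied, so nothing shorter exists. So d(Sara,Sven) = 2.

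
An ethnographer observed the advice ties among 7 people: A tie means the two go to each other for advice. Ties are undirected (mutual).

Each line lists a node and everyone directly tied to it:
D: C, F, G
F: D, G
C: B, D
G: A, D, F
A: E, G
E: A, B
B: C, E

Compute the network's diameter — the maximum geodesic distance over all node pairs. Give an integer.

Eccentricity of each node (its greatest distance to any other): A:3, B:3, C:3, D:3, E:3, F:3, G:3.
The maximum eccentricity is 3, realized for instance by the pair C–A via C – B – E – A. So the diameter is 3.

3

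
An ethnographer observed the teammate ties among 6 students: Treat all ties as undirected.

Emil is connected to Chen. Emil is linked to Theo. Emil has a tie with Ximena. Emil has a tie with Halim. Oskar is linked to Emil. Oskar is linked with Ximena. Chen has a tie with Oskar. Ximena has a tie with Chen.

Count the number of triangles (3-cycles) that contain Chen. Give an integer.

Chen's neighbors: Emil, Oskar, and Ximena.
Neighbor pairs that are themselves tied: Chen–Emil–Oskar; Chen–Emil–Ximena; Chen–Oskar–Ximena. Each forms one triangle with Chen, for 3 in total.

3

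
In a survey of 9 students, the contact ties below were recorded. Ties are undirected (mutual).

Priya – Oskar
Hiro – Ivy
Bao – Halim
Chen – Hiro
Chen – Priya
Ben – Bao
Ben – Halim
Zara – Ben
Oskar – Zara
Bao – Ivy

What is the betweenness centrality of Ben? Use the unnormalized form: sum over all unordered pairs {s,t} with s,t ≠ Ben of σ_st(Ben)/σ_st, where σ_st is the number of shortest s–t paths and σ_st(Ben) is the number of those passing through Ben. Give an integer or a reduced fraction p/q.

15/2

Pairs whose geodesics pass through Ben — Zara–Hiro: 1/2; Zara–Ivy: 1; Zara–Bao: 1; Zara–Halim: 1; Oskar–Ivy: 1/2; Oskar–Bao: 1; Oskar–Halim: 1; Priya–Bao: 1/2; Priya–Halim: 1.
All other pairs contribute 0.
Summing the contributions gives betweenness(Ben) = 15/2.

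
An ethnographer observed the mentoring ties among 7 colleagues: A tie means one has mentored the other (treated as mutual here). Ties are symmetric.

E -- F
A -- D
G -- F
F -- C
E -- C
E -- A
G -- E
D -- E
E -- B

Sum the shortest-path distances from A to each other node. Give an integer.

Distances from A: B:2, C:2, D:1, E:1, F:2, G:2.
Sum = 2 + 2 + 1 + 1 + 2 + 2 = 10.

10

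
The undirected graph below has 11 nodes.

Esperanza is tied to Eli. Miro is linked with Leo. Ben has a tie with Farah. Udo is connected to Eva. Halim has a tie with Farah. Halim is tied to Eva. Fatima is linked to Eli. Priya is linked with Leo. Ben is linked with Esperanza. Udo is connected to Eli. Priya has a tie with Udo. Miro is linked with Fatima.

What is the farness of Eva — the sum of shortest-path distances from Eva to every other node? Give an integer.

Distances from Eva: Ben:3, Eli:2, Esperanza:3, Farah:2, Fatima:3, Halim:1, Leo:3, Miro:4, Priya:2, Udo:1.
Sum = 3 + 2 + 3 + 2 + 3 + 1 + 3 + 4 + 2 + 1 = 24.

24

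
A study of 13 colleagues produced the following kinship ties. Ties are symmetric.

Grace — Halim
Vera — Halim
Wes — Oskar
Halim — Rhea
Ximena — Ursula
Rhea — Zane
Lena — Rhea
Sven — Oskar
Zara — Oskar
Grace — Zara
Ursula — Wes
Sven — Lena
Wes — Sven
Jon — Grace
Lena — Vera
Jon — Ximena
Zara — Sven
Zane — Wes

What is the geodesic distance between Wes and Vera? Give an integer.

One shortest route is Wes – Sven – Lena – Vera, which uses 3 edges, and at distance 2 from Wes we only reach {Lena, Rhea, Ximena, Zara}, which does not include Vera. So d(Wes,Vera) = 3.

3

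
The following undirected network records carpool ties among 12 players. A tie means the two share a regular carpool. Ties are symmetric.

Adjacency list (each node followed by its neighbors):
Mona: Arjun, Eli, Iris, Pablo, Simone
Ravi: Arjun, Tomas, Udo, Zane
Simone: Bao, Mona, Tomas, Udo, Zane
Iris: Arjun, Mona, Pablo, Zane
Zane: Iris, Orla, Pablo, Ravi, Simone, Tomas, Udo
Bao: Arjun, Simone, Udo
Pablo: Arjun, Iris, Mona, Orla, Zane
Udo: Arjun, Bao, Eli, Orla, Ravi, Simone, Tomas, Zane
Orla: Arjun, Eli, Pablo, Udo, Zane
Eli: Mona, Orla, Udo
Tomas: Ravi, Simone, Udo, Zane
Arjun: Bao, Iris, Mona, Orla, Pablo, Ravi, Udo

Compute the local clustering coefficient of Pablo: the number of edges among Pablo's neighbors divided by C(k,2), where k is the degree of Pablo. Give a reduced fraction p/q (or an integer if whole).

3/5

Pablo's neighbors: Arjun, Iris, Mona, Orla, and Zane (k = 5).
Possible neighbor pairs: C(5,2) = 10. Edges among them: Arjun–Iris, Arjun–Mona, Arjun–Orla, Iris–Mona, Iris–Zane, Orla–Zane → e = 6.
Clustering(Pablo) = 6/10 = 3/5.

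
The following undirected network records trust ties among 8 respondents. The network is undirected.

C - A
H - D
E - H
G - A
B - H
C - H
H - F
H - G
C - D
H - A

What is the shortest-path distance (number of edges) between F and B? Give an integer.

2

One shortest route is F – H – B, which uses 2 edges, and F and B are not directly tied, so nothing shorter exists. So d(F,B) = 2.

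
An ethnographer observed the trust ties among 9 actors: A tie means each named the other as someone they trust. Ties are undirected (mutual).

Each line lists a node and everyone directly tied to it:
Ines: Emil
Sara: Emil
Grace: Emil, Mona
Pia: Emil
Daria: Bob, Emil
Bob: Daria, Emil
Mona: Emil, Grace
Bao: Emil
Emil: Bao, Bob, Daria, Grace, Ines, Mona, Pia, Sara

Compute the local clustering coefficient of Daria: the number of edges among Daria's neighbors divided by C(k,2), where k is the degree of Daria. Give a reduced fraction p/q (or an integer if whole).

Daria's neighbors: Bob and Emil (k = 2).
Possible neighbor pairs: C(2,2) = 1. Edges among them: Bob–Emil → e = 1.
Clustering(Daria) = 1/1.

1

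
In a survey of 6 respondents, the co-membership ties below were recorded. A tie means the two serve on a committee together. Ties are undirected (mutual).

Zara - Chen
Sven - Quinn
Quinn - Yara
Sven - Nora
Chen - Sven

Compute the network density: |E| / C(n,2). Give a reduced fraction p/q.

There are 5 edges and 6 nodes, so the maximum possible is C(6,2) = 15.
Density = 5/15 = 1/3.

1/3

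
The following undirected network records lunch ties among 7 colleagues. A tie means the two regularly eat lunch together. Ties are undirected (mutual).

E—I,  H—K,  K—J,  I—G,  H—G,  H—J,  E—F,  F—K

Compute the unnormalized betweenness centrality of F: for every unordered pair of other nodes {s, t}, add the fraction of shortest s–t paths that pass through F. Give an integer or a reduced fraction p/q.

Pairs whose geodesics pass through F — K–I: 1/2; K–E: 1; J–E: 1; H–E: 1/2.
All other pairs contribute 0.
Summing the contributions gives betweenness(F) = 3.

3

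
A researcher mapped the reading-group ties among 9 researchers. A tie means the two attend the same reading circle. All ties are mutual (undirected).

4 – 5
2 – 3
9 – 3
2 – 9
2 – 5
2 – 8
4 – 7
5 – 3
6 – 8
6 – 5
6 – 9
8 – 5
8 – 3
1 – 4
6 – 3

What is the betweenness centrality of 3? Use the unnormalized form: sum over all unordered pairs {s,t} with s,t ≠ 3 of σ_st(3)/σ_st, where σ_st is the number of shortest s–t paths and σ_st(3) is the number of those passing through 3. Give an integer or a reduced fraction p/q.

Pairs whose geodesics pass through 3 — 4–9: 1/3; 7–9: 1/3; 1–9: 1/3; 5–9: 1/3; 6–2: 1/4; 9–8: 1/3.
All other pairs contribute 0.
Summing the contributions gives betweenness(3) = 23/12.

23/12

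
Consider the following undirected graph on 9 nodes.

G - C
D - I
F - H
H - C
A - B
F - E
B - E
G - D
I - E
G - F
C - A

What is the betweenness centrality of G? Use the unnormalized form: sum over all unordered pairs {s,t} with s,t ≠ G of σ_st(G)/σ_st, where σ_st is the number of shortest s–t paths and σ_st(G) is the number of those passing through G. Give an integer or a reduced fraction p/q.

Pairs whose geodesics pass through G — I–C: 1; D–F: 1; D–H: 2/2; D–C: 1; D–A: 1; F–C: 1/2; F–A: 1/3; C–E: 1/3.
All other pairs contribute 0.
Summing the contributions gives betweenness(G) = 37/6.

37/6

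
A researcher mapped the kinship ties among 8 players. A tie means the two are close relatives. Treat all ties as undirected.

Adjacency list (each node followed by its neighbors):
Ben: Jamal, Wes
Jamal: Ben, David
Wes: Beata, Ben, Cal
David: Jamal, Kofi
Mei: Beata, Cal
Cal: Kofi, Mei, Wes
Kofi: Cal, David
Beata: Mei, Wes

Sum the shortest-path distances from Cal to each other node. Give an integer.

Distances from Cal: Beata:2, Ben:2, David:2, Jamal:3, Kofi:1, Mei:1, Wes:1.
Sum = 2 + 2 + 2 + 3 + 1 + 1 + 1 = 12.

12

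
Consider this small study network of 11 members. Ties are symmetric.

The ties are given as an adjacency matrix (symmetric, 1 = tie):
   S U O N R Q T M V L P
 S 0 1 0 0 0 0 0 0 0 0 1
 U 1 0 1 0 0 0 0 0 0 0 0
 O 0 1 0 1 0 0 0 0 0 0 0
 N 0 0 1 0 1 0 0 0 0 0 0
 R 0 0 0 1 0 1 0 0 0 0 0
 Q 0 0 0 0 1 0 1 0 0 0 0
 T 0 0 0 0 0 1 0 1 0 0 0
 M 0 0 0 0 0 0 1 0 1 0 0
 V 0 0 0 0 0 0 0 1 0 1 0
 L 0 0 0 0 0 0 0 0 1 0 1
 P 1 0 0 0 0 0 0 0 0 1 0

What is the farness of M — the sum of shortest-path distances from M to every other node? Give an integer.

30

Distances from M: L:2, N:4, O:5, P:3, Q:2, R:3, S:4, T:1, U:5, V:1.
Sum = 2 + 4 + 5 + 3 + 2 + 3 + 4 + 1 + 5 + 1 = 30.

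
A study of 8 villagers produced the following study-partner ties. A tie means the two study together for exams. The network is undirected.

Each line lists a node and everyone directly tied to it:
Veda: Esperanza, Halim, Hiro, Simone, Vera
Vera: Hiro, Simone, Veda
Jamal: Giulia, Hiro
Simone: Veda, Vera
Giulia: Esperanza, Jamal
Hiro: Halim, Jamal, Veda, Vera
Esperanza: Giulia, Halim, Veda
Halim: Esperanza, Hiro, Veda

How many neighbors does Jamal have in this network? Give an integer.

2

Jamal is directly tied to Giulia and Hiro. That is 2 neighbors, so the degree of Jamal is 2.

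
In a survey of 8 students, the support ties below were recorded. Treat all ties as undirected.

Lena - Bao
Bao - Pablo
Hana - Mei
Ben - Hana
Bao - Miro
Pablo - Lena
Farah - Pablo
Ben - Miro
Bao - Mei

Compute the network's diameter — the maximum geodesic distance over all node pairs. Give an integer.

4

Eccentricity of each node (its greatest distance to any other): Bao:2, Ben:4, Farah:4, Hana:4, Lena:3, Mei:3, Miro:3, Pablo:3.
The maximum eccentricity is 4, realized for instance by the pair Farah–Hana via Farah – Pablo – Bao – Mei – Hana. So the diameter is 4.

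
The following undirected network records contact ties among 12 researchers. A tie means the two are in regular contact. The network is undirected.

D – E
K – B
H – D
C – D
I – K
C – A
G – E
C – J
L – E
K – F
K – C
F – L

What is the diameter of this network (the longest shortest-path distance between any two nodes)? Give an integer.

5

Eccentricity of each node (its greatest distance to any other): A:4, B:5, C:3, D:3, E:4, F:4, G:5, H:4, I:5, J:4, K:4, L:4.
The maximum eccentricity is 5, realized for instance by the pair G–I via G – E – D – C – K – I. So the diameter is 5.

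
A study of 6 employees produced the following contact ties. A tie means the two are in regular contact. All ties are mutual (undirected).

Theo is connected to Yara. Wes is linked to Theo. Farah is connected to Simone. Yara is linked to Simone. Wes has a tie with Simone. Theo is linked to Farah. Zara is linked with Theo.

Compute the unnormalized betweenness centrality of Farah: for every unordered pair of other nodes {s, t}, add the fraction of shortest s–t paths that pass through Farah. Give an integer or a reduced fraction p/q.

Pairs whose geodesics pass through Farah — Simone–Zara: 1/3; Simone–Theo: 1/3.
All other pairs contribute 0.
Summing the contributions gives betweenness(Farah) = 2/3.

2/3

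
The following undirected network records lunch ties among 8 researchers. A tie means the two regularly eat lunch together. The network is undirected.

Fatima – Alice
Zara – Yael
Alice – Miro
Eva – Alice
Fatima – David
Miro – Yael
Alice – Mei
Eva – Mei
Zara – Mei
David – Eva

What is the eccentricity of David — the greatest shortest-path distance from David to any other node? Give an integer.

4

Distances from David: Alice:2, Eva:1, Fatima:1, Mei:2, Miro:3, Yael:4, Zara:3.
The largest is 4 (to Yael), so the eccentricity of David is 4.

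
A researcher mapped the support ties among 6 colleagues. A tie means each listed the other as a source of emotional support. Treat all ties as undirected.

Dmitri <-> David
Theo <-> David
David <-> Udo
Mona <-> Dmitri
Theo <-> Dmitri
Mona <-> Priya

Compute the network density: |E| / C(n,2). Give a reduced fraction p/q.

2/5

There are 6 edges and 6 nodes, so the maximum possible is C(6,2) = 15.
Density = 6/15 = 2/5.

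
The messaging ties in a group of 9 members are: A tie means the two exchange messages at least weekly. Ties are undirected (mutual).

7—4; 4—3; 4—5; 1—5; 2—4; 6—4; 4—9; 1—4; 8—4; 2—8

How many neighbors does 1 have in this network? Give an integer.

2

1 is directly tied to 4 and 5. That is 2 neighbors, so the degree of 1 is 2.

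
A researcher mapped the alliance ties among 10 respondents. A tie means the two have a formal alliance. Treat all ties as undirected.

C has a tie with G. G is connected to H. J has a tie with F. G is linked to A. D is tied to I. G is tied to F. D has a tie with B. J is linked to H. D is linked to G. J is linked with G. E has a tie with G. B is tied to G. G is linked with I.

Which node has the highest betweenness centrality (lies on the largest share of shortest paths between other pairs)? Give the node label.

Unnormalized betweenness of each node: A:0, B:0, C:0, D:1/2, E:0, F:0, G:31, H:0, I:0, J:1/2.
G has the largest value, 31, making it the main broker — the node through which the most shortest paths run.

G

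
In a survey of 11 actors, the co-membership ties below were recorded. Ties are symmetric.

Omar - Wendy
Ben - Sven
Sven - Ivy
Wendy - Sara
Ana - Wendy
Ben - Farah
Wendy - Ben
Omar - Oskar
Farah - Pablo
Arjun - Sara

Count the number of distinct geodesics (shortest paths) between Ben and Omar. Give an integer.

1

The shortest distance is 2, and the only length-2 path is Ben–Wendy–Omar. So there is exactly 1 shortest path.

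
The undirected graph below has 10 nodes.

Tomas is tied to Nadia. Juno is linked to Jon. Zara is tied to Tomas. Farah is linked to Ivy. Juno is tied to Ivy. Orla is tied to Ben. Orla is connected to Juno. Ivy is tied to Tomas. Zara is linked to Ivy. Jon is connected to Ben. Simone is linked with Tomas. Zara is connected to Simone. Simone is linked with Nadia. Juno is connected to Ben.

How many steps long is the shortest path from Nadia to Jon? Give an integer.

One shortest route is Nadia – Tomas – Ivy – Juno – Jon, which uses 4 edges, and at distance 3 from Nadia we only reach {Farah, Juno}, which does not include Jon. So d(Nadia,Jon) = 4.

4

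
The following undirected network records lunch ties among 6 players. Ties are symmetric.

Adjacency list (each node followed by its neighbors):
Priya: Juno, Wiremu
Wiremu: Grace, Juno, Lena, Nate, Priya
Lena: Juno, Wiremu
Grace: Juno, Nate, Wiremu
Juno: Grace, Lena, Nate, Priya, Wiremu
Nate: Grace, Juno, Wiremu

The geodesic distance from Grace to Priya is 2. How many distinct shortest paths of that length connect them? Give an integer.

The shortest distance is 2. The length-2 paths are: Grace–Juno–Priya; Grace–Wiremu–Priya.
That gives 2 distinct shortest paths.

2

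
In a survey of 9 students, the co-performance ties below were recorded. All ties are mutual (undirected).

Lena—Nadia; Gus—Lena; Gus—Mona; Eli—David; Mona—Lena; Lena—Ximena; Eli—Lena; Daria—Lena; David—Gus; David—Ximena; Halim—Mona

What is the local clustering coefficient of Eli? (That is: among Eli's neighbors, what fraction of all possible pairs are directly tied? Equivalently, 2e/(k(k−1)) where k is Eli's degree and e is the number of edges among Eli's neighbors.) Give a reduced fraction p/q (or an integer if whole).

Eli's neighbors: David and Lena (k = 2).
Possible neighbor pairs: C(2,2) = 1. Edges among them: none → e = 0.
Clustering(Eli) = 0/1.

0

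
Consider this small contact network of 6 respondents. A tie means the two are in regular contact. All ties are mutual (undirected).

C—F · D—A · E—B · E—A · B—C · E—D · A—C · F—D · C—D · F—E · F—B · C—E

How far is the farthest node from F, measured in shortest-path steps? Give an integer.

2

Distances from F: A:2, B:1, C:1, D:1, E:1.
The largest is 2 (to A), so the eccentricity of F is 2.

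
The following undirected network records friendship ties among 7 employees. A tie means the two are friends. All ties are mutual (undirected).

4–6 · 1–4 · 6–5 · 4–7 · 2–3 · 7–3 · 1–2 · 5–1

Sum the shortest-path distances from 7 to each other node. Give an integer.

11

Distances from 7: 1:2, 2:2, 3:1, 4:1, 5:3, 6:2.
Sum = 2 + 2 + 1 + 1 + 3 + 2 = 11.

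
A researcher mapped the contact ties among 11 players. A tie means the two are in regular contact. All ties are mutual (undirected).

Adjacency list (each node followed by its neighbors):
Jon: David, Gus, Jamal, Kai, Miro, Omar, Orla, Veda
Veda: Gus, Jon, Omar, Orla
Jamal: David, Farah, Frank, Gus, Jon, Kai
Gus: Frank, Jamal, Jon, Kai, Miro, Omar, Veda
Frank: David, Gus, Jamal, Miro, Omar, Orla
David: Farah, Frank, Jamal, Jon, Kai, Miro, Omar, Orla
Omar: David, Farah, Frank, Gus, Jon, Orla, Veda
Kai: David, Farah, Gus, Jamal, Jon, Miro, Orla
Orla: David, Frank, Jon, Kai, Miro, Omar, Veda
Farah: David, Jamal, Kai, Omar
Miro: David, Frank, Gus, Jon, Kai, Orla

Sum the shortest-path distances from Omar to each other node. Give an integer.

Distances from Omar: David:1, Farah:1, Frank:1, Gus:1, Jamal:2, Jon:1, Kai:2, Miro:2, Orla:1, Veda:1.
Sum = 1 + 1 + 1 + 1 + 2 + 1 + 2 + 2 + 1 + 1 = 13.

13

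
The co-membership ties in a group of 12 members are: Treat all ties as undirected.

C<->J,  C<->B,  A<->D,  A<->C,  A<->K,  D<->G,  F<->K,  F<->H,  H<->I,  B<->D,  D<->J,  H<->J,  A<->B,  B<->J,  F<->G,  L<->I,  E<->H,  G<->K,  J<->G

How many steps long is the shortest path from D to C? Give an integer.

One shortest route is D – B – C, which uses 2 edges, and D and C are not directly tied, so nothing shorter exists. So d(D,C) = 2.

2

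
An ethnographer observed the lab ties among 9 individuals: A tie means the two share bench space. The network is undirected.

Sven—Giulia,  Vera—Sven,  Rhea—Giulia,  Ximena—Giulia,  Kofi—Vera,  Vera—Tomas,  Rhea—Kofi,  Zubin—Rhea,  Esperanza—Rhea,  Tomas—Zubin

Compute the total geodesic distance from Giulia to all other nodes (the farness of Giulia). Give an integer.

Distances from Giulia: Esperanza:2, Kofi:2, Rhea:1, Sven:1, Tomas:3, Vera:2, Ximena:1, Zubin:2.
Sum = 2 + 2 + 1 + 1 + 3 + 2 + 1 + 2 = 14.

14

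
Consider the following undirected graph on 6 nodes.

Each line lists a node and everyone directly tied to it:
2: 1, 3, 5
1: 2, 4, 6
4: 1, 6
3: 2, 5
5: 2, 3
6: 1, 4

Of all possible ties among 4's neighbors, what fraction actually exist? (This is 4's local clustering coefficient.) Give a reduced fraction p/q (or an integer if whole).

1

4's neighbors: 1 and 6 (k = 2).
Possible neighbor pairs: C(2,2) = 1. Edges among them: 1–6 → e = 1.
Clustering(4) = 1/1.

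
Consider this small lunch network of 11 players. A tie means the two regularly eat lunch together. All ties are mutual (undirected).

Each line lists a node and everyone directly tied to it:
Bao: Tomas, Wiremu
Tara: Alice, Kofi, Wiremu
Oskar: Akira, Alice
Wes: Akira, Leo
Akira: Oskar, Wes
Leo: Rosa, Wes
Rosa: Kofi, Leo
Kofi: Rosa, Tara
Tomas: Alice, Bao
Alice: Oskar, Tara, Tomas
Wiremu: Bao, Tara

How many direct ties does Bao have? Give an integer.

Bao is directly tied to Tomas and Wiremu. That is 2 neighbors, so the degree of Bao is 2.

2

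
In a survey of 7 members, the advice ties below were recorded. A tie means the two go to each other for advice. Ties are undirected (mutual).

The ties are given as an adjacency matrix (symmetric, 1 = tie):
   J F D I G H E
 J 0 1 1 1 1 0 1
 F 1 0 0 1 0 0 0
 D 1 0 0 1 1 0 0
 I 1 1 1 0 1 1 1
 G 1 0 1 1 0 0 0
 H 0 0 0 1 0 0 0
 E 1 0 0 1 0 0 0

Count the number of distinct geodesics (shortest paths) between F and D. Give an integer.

2

The shortest distance is 2. The length-2 paths are: F–J–D; F–I–D.
That gives 2 distinct shortest paths.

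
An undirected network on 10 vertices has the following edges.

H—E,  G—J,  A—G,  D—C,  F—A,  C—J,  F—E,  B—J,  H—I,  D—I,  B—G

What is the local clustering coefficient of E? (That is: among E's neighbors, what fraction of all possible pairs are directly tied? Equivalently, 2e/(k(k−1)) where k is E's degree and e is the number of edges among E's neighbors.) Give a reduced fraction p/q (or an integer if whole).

0

E's neighbors: F and H (k = 2).
Possible neighbor pairs: C(2,2) = 1. Edges among them: none → e = 0.
Clustering(E) = 0/1.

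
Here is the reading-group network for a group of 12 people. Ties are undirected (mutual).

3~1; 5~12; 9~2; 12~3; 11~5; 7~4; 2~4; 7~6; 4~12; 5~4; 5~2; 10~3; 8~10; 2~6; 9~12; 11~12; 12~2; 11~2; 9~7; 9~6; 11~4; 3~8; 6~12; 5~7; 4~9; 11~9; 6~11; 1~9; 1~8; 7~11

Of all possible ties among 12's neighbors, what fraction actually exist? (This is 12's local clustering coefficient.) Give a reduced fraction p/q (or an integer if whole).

12's neighbors: 2, 3, 4, 5, 6, 9, and 11 (k = 7).
Possible neighbor pairs: C(7,2) = 21. Edges among them: 2–4, 2–5, 2–6, 2–9, 2–11, 4–5, 4–9, 4–11, 5–11, 6–9, 6–11, 9–11 → e = 12.
Clustering(12) = 12/21 = 4/7.

4/7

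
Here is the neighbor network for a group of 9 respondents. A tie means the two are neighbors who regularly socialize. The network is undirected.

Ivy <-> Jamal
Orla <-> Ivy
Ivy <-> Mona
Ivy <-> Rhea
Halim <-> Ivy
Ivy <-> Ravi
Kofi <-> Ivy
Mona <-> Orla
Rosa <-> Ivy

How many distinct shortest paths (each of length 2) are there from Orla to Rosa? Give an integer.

1

The shortest distance is 2, and the only length-2 path is Orla–Ivy–Rosa. So there is exactly 1 shortest path.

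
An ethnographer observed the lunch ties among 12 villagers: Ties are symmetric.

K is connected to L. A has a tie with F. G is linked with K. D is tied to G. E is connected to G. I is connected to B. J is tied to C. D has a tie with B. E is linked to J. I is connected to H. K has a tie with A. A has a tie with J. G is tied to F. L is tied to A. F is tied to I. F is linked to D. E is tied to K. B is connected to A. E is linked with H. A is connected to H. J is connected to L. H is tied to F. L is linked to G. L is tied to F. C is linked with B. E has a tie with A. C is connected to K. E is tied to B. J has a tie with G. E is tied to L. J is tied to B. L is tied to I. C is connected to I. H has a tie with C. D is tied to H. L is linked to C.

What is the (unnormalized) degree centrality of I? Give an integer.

5

I is directly tied to B, C, F, H, and L. That is 5 neighbors, so the degree of I is 5.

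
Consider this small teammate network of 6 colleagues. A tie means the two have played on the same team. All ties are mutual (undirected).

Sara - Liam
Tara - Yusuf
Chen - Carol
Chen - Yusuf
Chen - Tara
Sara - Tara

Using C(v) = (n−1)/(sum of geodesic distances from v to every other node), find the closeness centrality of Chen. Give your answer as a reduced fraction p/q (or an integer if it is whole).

5/8

Distances from Chen: Carol:1, Liam:3, Sara:2, Tara:1, Yusuf:1. Sum = 8.
n = 6, so closeness = 5/8.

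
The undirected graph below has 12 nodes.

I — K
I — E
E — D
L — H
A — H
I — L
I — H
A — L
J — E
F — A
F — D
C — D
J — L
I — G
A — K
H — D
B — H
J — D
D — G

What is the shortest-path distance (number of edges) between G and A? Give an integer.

One shortest route is G – I – H – A, which uses 3 edges, and at distance 2 from G we only reach {C, E, F, H, J, K, L}, which does not include A. So d(G,A) = 3.

3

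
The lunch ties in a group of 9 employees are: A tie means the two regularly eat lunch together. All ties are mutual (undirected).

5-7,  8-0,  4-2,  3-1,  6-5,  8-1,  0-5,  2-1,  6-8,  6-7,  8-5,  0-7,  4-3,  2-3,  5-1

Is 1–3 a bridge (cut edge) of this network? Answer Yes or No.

No

Even without that edge, 1 still reaches 3 via 1 – 2 – 3, so the network stays connected. Not a bridge.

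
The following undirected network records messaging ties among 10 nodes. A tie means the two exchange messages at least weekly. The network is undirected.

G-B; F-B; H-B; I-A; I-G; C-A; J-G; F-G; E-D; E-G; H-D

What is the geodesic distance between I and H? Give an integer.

One shortest route is I – G – B – H, which uses 3 edges, and at distance 2 from I we only reach {B, C, E, F, J}, which does not include H. So d(I,H) = 3.

3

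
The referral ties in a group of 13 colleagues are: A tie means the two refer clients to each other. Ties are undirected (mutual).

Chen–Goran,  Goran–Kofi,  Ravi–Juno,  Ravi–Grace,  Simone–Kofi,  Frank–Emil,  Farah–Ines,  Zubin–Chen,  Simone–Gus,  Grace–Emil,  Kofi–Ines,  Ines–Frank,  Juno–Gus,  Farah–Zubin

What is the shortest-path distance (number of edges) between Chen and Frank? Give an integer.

One shortest route is Chen – Goran – Kofi – Ines – Frank, which uses 4 edges, and at distance 3 from Chen we only reach {Ines, Simone}, which does not include Frank. So d(Chen,Frank) = 4.

4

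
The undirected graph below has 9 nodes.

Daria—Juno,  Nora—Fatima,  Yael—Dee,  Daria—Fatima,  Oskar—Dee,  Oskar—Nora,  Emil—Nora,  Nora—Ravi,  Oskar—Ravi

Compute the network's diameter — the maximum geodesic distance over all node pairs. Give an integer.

6

Eccentricity of each node (its greatest distance to any other): Daria:5, Dee:5, Emil:4, Fatima:4, Juno:6, Nora:3, Oskar:4, Ravi:4, Yael:6.
The maximum eccentricity is 6, realized for instance by the pair Juno–Yael via Juno – Daria – Fatima – Nora – Oskar – Dee – Yael. So the diameter is 6.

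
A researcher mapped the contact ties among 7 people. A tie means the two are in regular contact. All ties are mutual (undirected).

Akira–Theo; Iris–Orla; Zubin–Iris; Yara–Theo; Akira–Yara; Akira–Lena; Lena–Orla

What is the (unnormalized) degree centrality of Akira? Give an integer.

Akira is directly tied to Lena, Theo, and Yara. That is 3 neighbors, so the degree of Akira is 3.

3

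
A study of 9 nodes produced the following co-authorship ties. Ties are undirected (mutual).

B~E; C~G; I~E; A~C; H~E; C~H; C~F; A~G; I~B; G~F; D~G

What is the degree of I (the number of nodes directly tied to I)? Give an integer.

2

I is directly tied to B and E. That is 2 neighbors, so the degree of I is 2.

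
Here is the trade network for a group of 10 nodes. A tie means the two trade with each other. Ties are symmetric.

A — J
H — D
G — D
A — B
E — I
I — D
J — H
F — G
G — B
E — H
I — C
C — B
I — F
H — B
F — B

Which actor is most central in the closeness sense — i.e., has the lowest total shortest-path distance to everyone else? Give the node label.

B

Farness (sum of distances to all others) for each node — A:19, B:13, C:17, D:16, E:18, F:16, G:17, H:14, I:16, J:20.
The smallest farness is 13, for B, so B has the highest closeness.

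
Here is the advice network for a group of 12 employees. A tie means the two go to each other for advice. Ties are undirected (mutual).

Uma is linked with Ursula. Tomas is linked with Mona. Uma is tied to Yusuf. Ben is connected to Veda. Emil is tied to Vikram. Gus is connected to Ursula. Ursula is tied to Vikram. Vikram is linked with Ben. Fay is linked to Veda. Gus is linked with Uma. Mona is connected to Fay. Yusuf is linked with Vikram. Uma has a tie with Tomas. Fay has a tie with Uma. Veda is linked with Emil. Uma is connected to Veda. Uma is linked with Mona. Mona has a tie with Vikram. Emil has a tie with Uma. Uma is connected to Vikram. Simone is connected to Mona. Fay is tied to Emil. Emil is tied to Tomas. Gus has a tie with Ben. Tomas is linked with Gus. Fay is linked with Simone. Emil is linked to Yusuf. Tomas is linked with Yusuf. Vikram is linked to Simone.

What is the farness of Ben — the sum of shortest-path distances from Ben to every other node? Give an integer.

Distances from Ben: Emil:2, Fay:2, Gus:1, Mona:2, Simone:2, Tomas:2, Uma:2, Ursula:2, Veda:1, Vikram:1, Yusuf:2.
Sum = 2 + 2 + 1 + 2 + 2 + 2 + 2 + 2 + 1 + 1 + 2 = 19.

19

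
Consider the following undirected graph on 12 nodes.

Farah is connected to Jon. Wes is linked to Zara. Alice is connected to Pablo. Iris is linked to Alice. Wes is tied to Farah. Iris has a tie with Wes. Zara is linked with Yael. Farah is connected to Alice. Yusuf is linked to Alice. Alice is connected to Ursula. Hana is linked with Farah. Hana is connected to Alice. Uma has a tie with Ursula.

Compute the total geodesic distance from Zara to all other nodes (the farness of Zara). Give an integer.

32

Distances from Zara: Alice:3, Farah:2, Hana:3, Iris:2, Jon:3, Pablo:4, Uma:5, Ursula:4, Wes:1, Yael:1, Yusuf:4.
Sum = 3 + 2 + 3 + 2 + 3 + 4 + 5 + 4 + 1 + 1 + 4 = 32.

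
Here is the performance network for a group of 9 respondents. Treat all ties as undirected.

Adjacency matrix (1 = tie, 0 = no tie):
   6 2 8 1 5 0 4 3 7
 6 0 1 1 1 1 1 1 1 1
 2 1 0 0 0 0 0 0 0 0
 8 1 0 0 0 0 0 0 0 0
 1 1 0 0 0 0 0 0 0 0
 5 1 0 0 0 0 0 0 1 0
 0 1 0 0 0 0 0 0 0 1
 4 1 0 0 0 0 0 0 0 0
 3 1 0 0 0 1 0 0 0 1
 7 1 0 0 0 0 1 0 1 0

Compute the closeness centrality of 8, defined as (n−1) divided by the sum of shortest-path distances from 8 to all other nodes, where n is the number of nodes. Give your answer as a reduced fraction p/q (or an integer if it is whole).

8/15

Distances from 8: 0:2, 1:2, 2:2, 3:2, 4:2, 5:2, 6:1, 7:2. Sum = 15.
n = 9, so closeness = 8/15.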